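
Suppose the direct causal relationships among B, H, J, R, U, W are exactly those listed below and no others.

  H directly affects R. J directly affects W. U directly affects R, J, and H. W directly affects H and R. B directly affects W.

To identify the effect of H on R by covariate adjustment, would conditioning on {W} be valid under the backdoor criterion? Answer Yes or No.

No

Backdoor paths from H to R (paths whose first edge points into H):
  P1: H <- U -> J -> W -> R
  P2: H <- U -> R
  P3: H <- W <- J <- U -> R
  P4: H <- W -> R
Condition 1 (no descendant of H in the set): holds — descendants of H are {R}; none are in {W}.
Condition 2 (every backdoor path blocked by {W}):
  P1: blocked at chain node W ∈ conditioning set.
  P2: open — no interior node is in the conditioning set.
  P3: blocked at chain node W ∈ conditioning set.
  P4: blocked at fork node W ∈ conditioning set.
{W} does not satisfy the backdoor criterion.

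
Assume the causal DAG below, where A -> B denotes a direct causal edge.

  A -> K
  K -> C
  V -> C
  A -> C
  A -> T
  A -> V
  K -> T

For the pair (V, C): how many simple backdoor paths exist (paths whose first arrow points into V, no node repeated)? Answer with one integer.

A backdoor path from V to C is any simple undirected path whose first edge points into V (i.e. leaves V via a parent).
Parents of V: {A}.
Enumerating:
  P1: V <- A -> K -> C
  P2: V <- A -> C
  P3: V <- A -> T <- K -> C
That exhausts the simple backdoor paths. Count: 3.

3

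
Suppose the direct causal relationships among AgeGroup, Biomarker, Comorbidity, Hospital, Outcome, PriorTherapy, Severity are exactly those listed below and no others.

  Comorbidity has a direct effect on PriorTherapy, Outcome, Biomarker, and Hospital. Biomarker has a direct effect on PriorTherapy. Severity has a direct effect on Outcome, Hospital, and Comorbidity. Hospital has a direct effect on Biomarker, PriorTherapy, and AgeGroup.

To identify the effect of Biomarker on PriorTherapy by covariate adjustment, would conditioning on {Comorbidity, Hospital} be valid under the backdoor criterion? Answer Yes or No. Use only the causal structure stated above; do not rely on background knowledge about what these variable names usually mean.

Yes

Backdoor paths from Biomarker to PriorTherapy (paths whose first edge points into Biomarker):
  P1: Biomarker <- Comorbidity <- Severity -> Hospital -> PriorTherapy
  P2: Biomarker <- Comorbidity -> Hospital -> PriorTherapy
  P3: Biomarker <- Comorbidity -> PriorTherapy
  P4: Biomarker <- Comorbidity -> Outcome <- Severity -> Hospital -> PriorTherapy
  P5: Biomarker <- Hospital <- Severity -> Comorbidity -> PriorTherapy
  P6: Biomarker <- Hospital <- Severity -> Outcome <- Comorbidity -> PriorTherapy
  P7: Biomarker <- Hospital <- Comorbidity -> PriorTherapy
  P8: Biomarker <- Hospital -> PriorTherapy
Condition 1 (no descendant of Biomarker in the set): holds — descendants of Biomarker are {PriorTherapy}; none are in {Comorbidity, Hospital}.
Condition 2 (every backdoor path blocked by {Comorbidity, Hospital}):
  P1: blocked at chain node Comorbidity ∈ conditioning set.
  P2: blocked at fork node Comorbidity ∈ conditioning set.
  P3: blocked at fork node Comorbidity ∈ conditioning set.
  P4: blocked at fork node Comorbidity ∈ conditioning set.
  P5: blocked at chain node Hospital ∈ conditioning set.
  P6: blocked at chain node Hospital ∈ conditioning set.
  P7: blocked at chain node Hospital ∈ conditioning set.
  P8: blocked at fork node Hospital ∈ conditioning set.
{Comorbidity, Hospital} satisfies the backdoor criterion.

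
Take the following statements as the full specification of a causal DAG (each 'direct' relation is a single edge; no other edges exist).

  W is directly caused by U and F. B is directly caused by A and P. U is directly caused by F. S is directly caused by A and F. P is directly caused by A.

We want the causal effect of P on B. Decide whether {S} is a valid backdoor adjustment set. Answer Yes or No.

Backdoor paths from P to B (paths whose first edge points into P):
  P1: P <- A -> B
Condition 1 (no descendant of P in the set): holds — descendants of P are {B}; none are in {S}.
Condition 2 (every backdoor path blocked by {S}):
  P1: open — no interior node is in the conditioning set.
{S} does not satisfy the backdoor criterion.

No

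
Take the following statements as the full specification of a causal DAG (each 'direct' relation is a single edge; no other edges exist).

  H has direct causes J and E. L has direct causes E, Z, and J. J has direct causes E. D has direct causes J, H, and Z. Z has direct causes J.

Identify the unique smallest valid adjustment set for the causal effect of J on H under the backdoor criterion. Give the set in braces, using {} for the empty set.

Variables eligible for adjustment (non-descendants of J, excluding J and H): {E}.
Backdoor paths from J to H:
  P1: J <- E -> L <- Z -> D <- H
  P2: J <- E -> H
The empty set is not sufficient: P2 (J <- E -> H) has no collider blocking it and no conditioned non-collider, so it is open.
Try {E}:
  P1: blocked at fork node E ∈ conditioning set.
  P2: blocked at fork node E ∈ conditioning set.
{E} contains no descendant of J and blocks every backdoor path.
{E} is the unique smallest valid adjustment set.

{E}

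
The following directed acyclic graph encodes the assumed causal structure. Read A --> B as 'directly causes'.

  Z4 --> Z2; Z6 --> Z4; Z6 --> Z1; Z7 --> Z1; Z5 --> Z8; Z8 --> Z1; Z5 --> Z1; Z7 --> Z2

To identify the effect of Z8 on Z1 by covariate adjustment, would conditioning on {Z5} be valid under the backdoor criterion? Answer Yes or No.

Backdoor paths from Z8 to Z1 (paths whose first edge points into Z8):
  P1: Z8 <- Z5 -> Z1
Condition 1 (no descendant of Z8 in the set): holds — descendants of Z8 are {Z1}; none are in {Z5}.
Condition 2 (every backdoor path blocked by {Z5}):
  P1: blocked at fork node Z5 ∈ conditioning set.
{Z5} satisfies the backdoor criterion.

Yes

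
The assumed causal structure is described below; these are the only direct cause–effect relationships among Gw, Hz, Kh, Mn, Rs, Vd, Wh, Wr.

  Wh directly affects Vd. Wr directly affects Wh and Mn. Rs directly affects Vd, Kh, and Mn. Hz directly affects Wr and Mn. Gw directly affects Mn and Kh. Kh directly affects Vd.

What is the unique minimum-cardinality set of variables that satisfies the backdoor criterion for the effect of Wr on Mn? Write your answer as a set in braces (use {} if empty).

{Hz}

Variables eligible for adjustment (non-descendants of Wr, excluding Wr and Mn): {Gw, Hz, Kh, Rs}.
Backdoor paths from Wr to Mn:
  P1: Wr <- Hz -> Mn
The empty set is not sufficient: P1 (Wr <- Hz -> Mn) has no collider blocking it and no conditioned non-collider, so it is open.
Try {Hz}:
  P1: blocked at fork node Hz ∈ conditioning set.
{Hz} contains no descendant of Wr and blocks every backdoor path.
No other singleton works — e.g. {Rs} leaves P1 open — so {Hz} is the unique smallest valid adjustment set.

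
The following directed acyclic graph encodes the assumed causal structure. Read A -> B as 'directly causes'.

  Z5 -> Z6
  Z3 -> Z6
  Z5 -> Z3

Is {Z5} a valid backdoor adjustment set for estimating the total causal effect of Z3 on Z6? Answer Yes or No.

Yes

Backdoor paths from Z3 to Z6 (paths whose first edge points into Z3):
  P1: Z3 <- Z5 -> Z6
Condition 1 (no descendant of Z3 in the set): holds — descendants of Z3 are {Z6}; none are in {Z5}.
Condition 2 (every backdoor path blocked by {Z5}):
  P1: blocked at fork node Z5 ∈ conditioning set.
{Z5} satisfies the backdoor criterion.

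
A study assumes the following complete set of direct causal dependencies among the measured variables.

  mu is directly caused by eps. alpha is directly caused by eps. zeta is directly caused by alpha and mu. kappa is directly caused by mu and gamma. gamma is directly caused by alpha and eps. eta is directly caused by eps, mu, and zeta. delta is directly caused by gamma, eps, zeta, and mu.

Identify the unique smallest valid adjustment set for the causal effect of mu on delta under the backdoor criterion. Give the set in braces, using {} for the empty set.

Variables eligible for adjustment (non-descendants of mu, excluding mu and delta): {alpha, eps, gamma}.
Backdoor paths from mu to delta:
  P1: mu <- eps -> alpha -> gamma -> delta
  P2: mu <- eps -> alpha -> zeta -> delta
  P3: mu <- eps -> gamma <- alpha -> zeta -> delta
  P4: mu <- eps -> gamma -> delta
  P5: mu <- eps -> delta
  P6: mu <- eps -> eta <- zeta <- alpha -> gamma -> delta
  P7: mu <- eps -> eta <- zeta -> delta
The empty set is not sufficient: P1 (mu <- eps -> alpha -> gamma -> delta) has no collider blocking it and no conditioned non-collider, so it is open.
Try {eps}:
  P1: blocked at fork node eps ∈ conditioning set.
  P2: blocked at fork node eps ∈ conditioning set.
  P3: blocked at fork node eps ∈ conditioning set.
  P4: blocked at fork node eps ∈ conditioning set.
  P5: blocked at fork node eps ∈ conditioning set.
  P6: blocked at fork node eps ∈ conditioning set.
  P7: blocked at fork node eps ∈ conditioning set.
{eps} contains no descendant of mu and blocks every backdoor path.
No other singleton works — e.g. {alpha} leaves P4 open — so {eps} is the unique smallest valid adjustment set.

{eps}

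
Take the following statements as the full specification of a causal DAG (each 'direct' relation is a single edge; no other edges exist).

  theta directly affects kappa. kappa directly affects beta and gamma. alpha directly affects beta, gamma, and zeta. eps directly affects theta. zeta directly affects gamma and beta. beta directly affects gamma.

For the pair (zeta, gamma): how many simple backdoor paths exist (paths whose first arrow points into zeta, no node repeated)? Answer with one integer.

A backdoor path from zeta to gamma is any simple undirected path whose first edge points into zeta (i.e. leaves zeta via a parent).
Parents of zeta: {alpha}.
Enumerating:
  P1: zeta <- alpha -> beta <- kappa -> gamma
  P2: zeta <- alpha -> beta -> gamma
  P3: zeta <- alpha -> gamma
That exhausts the simple backdoor paths. Count: 3.

3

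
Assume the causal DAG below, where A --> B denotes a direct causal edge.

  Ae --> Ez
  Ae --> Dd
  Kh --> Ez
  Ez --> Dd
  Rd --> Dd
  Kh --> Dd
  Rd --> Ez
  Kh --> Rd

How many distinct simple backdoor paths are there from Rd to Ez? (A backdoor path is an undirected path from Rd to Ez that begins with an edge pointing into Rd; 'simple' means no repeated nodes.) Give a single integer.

A backdoor path from Rd to Ez is any simple undirected path whose first edge points into Rd (i.e. leaves Rd via a parent).
Parents of Rd: {Kh}.
Enumerating:
  P1: Rd <- Kh -> Ez
  P2: Rd <- Kh -> Dd <- Ae -> Ez
  P3: Rd <- Kh -> Dd <- Ez
That exhausts the simple backdoor paths. Count: 3.

3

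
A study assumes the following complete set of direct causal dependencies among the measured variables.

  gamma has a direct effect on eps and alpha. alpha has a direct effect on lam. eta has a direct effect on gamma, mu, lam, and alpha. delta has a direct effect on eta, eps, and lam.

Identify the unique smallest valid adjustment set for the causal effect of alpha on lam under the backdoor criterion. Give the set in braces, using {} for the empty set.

Variables eligible for adjustment (non-descendants of alpha, excluding alpha and lam): {delta, eps, eta, gamma, mu}.
Backdoor paths from alpha to lam:
  P1: alpha <- eta <- delta -> lam
  P2: alpha <- eta -> gamma -> eps <- delta -> lam
  P3: alpha <- eta -> lam
  P4: alpha <- gamma <- eta <- delta -> lam
  P5: alpha <- gamma <- eta -> lam
  P6: alpha <- gamma -> eps <- delta -> eta -> lam
  P7: alpha <- gamma -> eps <- delta -> lam
The empty set is not sufficient: P1 (alpha <- eta <- delta -> lam) has no collider blocking it and no conditioned non-collider, so it is open.
Try {eta}:
  P1: blocked at chain node eta ∈ conditioning set.
  P2: blocked at fork node eta ∈ conditioning set.
  P3: blocked at fork node eta ∈ conditioning set.
  P4: blocked at chain node eta ∈ conditioning set.
  P5: blocked at fork node eta ∈ conditioning set.
  P6: blocked at collider eps (neither it nor any descendant is in the conditioning set).
  P7: blocked at collider eps (neither it nor any descendant is in the conditioning set).
{eta} contains no descendant of alpha and blocks every backdoor path.
No other singleton works — e.g. {delta} leaves P3 open — so {eta} is the unique smallest valid adjustment set.

{eta}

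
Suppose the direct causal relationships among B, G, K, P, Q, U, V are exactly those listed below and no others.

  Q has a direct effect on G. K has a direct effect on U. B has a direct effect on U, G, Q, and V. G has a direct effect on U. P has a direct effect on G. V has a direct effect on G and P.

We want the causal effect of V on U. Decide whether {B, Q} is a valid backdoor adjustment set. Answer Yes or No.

Backdoor paths from V to U (paths whose first edge points into V):
  P1: V <- B -> Q -> G -> U
  P2: V <- B -> G -> U
  P3: V <- B -> U
Condition 1 (no descendant of V in the set): holds — descendants of V are {G, P, U}; none are in {B, Q}.
Condition 2 (every backdoor path blocked by {B, Q}):
  P1: blocked at fork node B ∈ conditioning set.
  P2: blocked at fork node B ∈ conditioning set.
  P3: blocked at fork node B ∈ conditioning set.
{B, Q} satisfies the backdoor criterion.

Yes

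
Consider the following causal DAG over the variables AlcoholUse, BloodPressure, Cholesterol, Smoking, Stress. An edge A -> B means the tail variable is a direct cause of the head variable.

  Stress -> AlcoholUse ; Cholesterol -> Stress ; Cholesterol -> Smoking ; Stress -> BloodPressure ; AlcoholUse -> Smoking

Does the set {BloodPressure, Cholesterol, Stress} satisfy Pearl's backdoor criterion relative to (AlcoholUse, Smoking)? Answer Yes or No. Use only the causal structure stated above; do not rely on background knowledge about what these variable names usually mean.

Backdoor paths from AlcoholUse to Smoking (paths whose first edge points into AlcoholUse):
  P1: AlcoholUse <- Stress <- Cholesterol -> Smoking
Condition 1 (no descendant of AlcoholUse in the set): holds — descendants of AlcoholUse are {Smoking}; none are in {BloodPressure, Cholesterol, Stress}.
Condition 2 (every backdoor path blocked by {BloodPressure, Cholesterol, Stress}):
  P1: blocked at chain node Stress ∈ conditioning set.
{BloodPressure, Cholesterol, Stress} satisfies the backdoor criterion.

Yes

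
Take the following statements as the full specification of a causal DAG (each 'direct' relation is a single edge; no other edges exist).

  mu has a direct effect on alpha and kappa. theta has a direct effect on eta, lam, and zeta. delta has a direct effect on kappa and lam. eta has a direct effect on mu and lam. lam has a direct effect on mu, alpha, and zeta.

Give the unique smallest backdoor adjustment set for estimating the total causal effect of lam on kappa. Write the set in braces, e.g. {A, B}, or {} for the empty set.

Variables eligible for adjustment (non-descendants of lam, excluding lam and kappa): {delta, eta, theta}.
Backdoor paths from lam to kappa:
  P1: lam <- delta -> kappa
  P2: lam <- theta -> eta -> mu -> kappa
  P3: lam <- eta -> mu -> kappa
The empty set is not sufficient: P1 (lam <- delta -> kappa) has no collider blocking it and no conditioned non-collider, so it is open.
Try {delta, eta}:
  P1: blocked at fork node delta ∈ conditioning set.
  P2: blocked at chain node eta ∈ conditioning set.
  P3: blocked at fork node eta ∈ conditioning set.
{delta, eta} contains no descendant of lam and blocks every backdoor path.
Every element of {delta, eta} is needed (dropping delta leaves P1 open; dropping eta leaves P2 open), so no proper subset is valid.
Among all size-2 subsets of the eligible variables, only {delta, eta} blocks every backdoor path, so it is the unique smallest valid adjustment set.

{delta, eta}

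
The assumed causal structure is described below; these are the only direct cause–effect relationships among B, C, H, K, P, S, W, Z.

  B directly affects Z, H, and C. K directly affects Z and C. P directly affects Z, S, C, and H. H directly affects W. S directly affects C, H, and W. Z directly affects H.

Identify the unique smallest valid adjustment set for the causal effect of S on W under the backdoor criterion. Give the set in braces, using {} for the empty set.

{P}

Variables eligible for adjustment (non-descendants of S, excluding S and W): {B, K, P, Z}.
Backdoor paths from S to W:
  P1: S <- P -> Z <- K -> C <- B -> H -> W
  P2: S <- P -> Z <- B -> H -> W
  P3: S <- P -> Z -> H -> W
  P4: S <- P -> H -> W
  P5: S <- P -> C <- K -> Z <- B -> H -> W
  P6: S <- P -> C <- K -> Z -> H -> W
  P7: S <- P -> C <- B -> Z -> H -> W
  P8: S <- P -> C <- B -> H -> W
The empty set is not sufficient: P3 (S <- P -> Z -> H -> W) has no collider blocking it and no conditioned non-collider, so it is open.
Try {P}:
  P1: blocked at fork node P ∈ conditioning set.
  P2: blocked at fork node P ∈ conditioning set.
  P3: blocked at fork node P ∈ conditioning set.
  P4: blocked at fork node P ∈ conditioning set.
  P5: blocked at fork node P ∈ conditioning set.
  P6: blocked at fork node P ∈ conditioning set.
  P7: blocked at fork node P ∈ conditioning set.
  P8: blocked at fork node P ∈ conditioning set.
{P} contains no descendant of S and blocks every backdoor path.
No other singleton works — e.g. {K} leaves P3 open — so {P} is the unique smallest valid adjustment set.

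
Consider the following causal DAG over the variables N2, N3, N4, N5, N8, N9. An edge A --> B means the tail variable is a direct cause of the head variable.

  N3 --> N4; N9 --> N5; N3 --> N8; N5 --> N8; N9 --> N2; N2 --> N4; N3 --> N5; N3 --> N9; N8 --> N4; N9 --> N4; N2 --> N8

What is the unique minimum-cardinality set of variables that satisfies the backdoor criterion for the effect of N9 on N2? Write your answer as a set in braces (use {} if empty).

Variables eligible for adjustment (non-descendants of N9, excluding N9 and N2): {N3}.
Backdoor paths from N9 to N2:
  P1: N9 <- N3 -> N5 -> N8 <- N2
  P2: N9 <- N3 -> N5 -> N8 -> N4 <- N2
  P3: N9 <- N3 -> N8 <- N2
  P4: N9 <- N3 -> N8 -> N4 <- N2
  P5: N9 <- N3 -> N4 <- N2
  P6: N9 <- N3 -> N4 <- N8 <- N2
Each backdoor path contains an unconditioned collider, so every path is already blocked with the empty conditioning set:
  P1: blocked at collider N8 (neither it nor any descendant is in the conditioning set).
  P2: blocked at collider N4 (neither it nor any descendant is in the conditioning set).
  P3: blocked at collider N8 (neither it nor any descendant is in the conditioning set).
  P4: blocked at collider N4 (neither it nor any descendant is in the conditioning set).
  P5: blocked at collider N4 (neither it nor any descendant is in the conditioning set).
  P6: blocked at collider N4 (neither it nor any descendant is in the conditioning set).
The empty set is therefore the unique smallest valid set.

{}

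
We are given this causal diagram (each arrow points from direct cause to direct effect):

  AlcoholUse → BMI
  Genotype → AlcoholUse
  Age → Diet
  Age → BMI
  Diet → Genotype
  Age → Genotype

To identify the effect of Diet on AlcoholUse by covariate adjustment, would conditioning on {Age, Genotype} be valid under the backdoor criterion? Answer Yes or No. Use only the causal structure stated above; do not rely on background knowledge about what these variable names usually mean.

No

Backdoor paths from Diet to AlcoholUse (paths whose first edge points into Diet):
  P1: Diet <- Age -> Genotype -> AlcoholUse
  P2: Diet <- Age -> BMI <- AlcoholUse
Condition 1 (no descendant of Diet in the set): FAILS — Genotype is a descendant of Diet.
Condition 2 (every backdoor path blocked by {Age, Genotype}):
  P1: blocked at fork node Age ∈ conditioning set.
  P2: blocked at fork node Age ∈ conditioning set.
{Age, Genotype} does not satisfy the backdoor criterion.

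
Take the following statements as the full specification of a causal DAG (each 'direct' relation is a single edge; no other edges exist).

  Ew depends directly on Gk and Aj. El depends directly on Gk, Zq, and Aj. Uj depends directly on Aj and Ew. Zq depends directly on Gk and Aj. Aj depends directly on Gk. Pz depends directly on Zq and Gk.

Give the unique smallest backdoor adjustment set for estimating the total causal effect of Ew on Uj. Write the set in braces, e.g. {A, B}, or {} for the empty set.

Variables eligible for adjustment (non-descendants of Ew, excluding Ew and Uj): {Aj, El, Gk, Pz, Zq}.
Backdoor paths from Ew to Uj:
  P1: Ew <- Gk -> Aj -> Uj
  P2: Ew <- Gk -> Zq <- Aj -> Uj
  P3: Ew <- Gk -> Zq -> El <- Aj -> Uj
  P4: Ew <- Gk -> Pz <- Zq <- Aj -> Uj
  P5: Ew <- Gk -> Pz <- Zq -> El <- Aj -> Uj
  P6: Ew <- Gk -> El <- Aj -> Uj
  P7: Ew <- Gk -> El <- Zq <- Aj -> Uj
  P8: Ew <- Aj -> Uj
The empty set is not sufficient: P1 (Ew <- Gk -> Aj -> Uj) has no collider blocking it and no conditioned non-collider, so it is open.
Try {Aj}:
  P1: blocked at chain node Aj ∈ conditioning set.
  P2: blocked at collider Zq (neither it nor any descendant is in the conditioning set).
  P3: blocked at collider El (neither it nor any descendant is in the conditioning set).
  P4: blocked at collider Pz (neither it nor any descendant is in the conditioning set).
  P5: blocked at collider Pz (neither it nor any descendant is in the conditioning set).
  P6: blocked at collider El (neither it nor any descendant is in the conditioning set).
  P7: blocked at collider El (neither it nor any descendant is in the conditioning set).
  P8: blocked at fork node Aj ∈ conditioning set.
{Aj} contains no descendant of Ew and blocks every backdoor path.
No other singleton works — e.g. {Gk} leaves P8 open — so {Aj} is the unique smallest valid adjustment set.

{Aj}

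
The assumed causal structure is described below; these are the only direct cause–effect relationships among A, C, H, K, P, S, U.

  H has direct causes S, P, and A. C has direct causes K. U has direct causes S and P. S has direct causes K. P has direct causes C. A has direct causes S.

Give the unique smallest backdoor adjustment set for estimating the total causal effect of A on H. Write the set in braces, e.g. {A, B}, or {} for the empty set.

{S}

Variables eligible for adjustment (non-descendants of A, excluding A and H): {C, K, P, S, U}.
Backdoor paths from A to H:
  P1: A <- S <- K -> C -> P -> H
  P2: A <- S -> U <- P -> H
  P3: A <- S -> H
The empty set is not sufficient: P1 (A <- S <- K -> C -> P -> H) has no collider blocking it and no conditioned non-collider, so it is open.
Try {S}:
  P1: blocked at chain node S ∈ conditioning set.
  P2: blocked at fork node S ∈ conditioning set.
  P3: blocked at fork node S ∈ conditioning set.
{S} contains no descendant of A and blocks every backdoor path.
No other singleton works — e.g. {K} leaves P3 open — so {S} is the unique smallest valid adjustment set.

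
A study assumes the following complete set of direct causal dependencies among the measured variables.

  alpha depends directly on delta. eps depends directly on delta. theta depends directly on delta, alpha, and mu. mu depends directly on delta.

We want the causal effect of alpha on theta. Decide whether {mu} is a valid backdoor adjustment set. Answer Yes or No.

No

Backdoor paths from alpha to theta (paths whose first edge points into alpha):
  P1: alpha <- delta -> mu -> theta
  P2: alpha <- delta -> theta
Condition 1 (no descendant of alpha in the set): holds — descendants of alpha are {theta}; none are in {mu}.
Condition 2 (every backdoor path blocked by {mu}):
  P1: blocked at chain node mu ∈ conditioning set.
  P2: open — no interior node is in the conditioning set.
{mu} does not satisfy the backdoor criterion.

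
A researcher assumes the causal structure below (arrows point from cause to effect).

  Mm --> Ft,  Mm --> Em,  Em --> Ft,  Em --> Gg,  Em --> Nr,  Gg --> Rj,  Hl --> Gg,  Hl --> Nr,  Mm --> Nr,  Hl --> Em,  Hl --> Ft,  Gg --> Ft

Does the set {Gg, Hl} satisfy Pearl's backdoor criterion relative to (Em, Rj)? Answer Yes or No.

No

Backdoor paths from Em to Rj (paths whose first edge points into Em):
  P1: Em <- Hl -> Gg -> Rj
  P2: Em <- Hl -> Nr <- Mm -> Ft <- Gg -> Rj
  P3: Em <- Hl -> Ft <- Gg -> Rj
  P4: Em <- Mm -> Nr <- Hl -> Gg -> Rj
  P5: Em <- Mm -> Nr <- Hl -> Ft <- Gg -> Rj
  P6: Em <- Mm -> Ft <- Hl -> Gg -> Rj
  P7: Em <- Mm -> Ft <- Gg -> Rj
Condition 1 (no descendant of Em in the set): FAILS — Gg is a descendant of Em.
Condition 2 (every backdoor path blocked by {Gg, Hl}):
  P1: blocked at fork node Hl ∈ conditioning set.
  P2: blocked at fork node Hl ∈ conditioning set.
  P3: blocked at fork node Hl ∈ conditioning set.
  P4: blocked at collider Nr (neither it nor any descendant is in the conditioning set).
  P5: blocked at collider Nr (neither it nor any descendant is in the conditioning set).
  P6: blocked at collider Ft (neither it nor any descendant is in the conditioning set).
  P7: blocked at collider Ft (neither it nor any descendant is in the conditioning set).
{Gg, Hl} does not satisfy the backdoor criterion.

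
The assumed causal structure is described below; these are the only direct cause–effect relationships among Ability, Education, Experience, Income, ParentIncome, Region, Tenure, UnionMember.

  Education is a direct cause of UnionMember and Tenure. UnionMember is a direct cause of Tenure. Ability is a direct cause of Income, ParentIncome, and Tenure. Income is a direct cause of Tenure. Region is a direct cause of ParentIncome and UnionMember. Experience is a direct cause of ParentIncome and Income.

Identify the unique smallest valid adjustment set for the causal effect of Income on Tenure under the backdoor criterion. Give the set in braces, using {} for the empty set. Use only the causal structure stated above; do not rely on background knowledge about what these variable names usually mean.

Variables eligible for adjustment (non-descendants of Income, excluding Income and Tenure): {Ability, Education, Experience, ParentIncome, Region, UnionMember}.
Backdoor paths from Income to Tenure:
  P1: Income <- Experience -> ParentIncome <- Region -> UnionMember <- Education -> Tenure
  P2: Income <- Experience -> ParentIncome <- Region -> UnionMember -> Tenure
  P3: Income <- Experience -> ParentIncome <- Ability -> Tenure
  P4: Income <- Ability -> Tenure
  P5: Income <- Ability -> ParentIncome <- Region -> UnionMember <- Education -> Tenure
  P6: Income <- Ability -> ParentIncome <- Region -> UnionMember -> Tenure
The empty set is not sufficient: P4 (Income <- Ability -> Tenure) has no collider blocking it and no conditioned non-collider, so it is open.
Try {Ability}:
  P1: blocked at collider ParentIncome (neither it nor any descendant is in the conditioning set).
  P2: blocked at collider ParentIncome (neither it nor any descendant is in the conditioning set).
  P3: blocked at collider ParentIncome (neither it nor any descendant is in the conditioning set).
  P4: blocked at fork node Ability ∈ conditioning set.
  P5: blocked at fork node Ability ∈ conditioning set.
  P6: blocked at fork node Ability ∈ conditioning set.
{Ability} contains no descendant of Income and blocks every backdoor path.
No other singleton works — e.g. {Education} leaves P4 open — so {Ability} is the unique smallest valid adjustment set.

{Ability}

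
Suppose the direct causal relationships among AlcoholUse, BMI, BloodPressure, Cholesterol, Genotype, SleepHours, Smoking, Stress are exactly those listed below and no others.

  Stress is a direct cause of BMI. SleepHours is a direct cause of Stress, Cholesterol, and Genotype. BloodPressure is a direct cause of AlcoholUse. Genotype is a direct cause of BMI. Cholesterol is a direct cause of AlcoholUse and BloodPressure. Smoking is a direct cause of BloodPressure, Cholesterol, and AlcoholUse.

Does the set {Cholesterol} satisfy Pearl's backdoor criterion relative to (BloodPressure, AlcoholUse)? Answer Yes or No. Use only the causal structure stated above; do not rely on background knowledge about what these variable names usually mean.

No

Backdoor paths from BloodPressure to AlcoholUse (paths whose first edge points into BloodPressure):
  P1: BloodPressure <- Smoking -> Cholesterol -> AlcoholUse
  P2: BloodPressure <- Smoking -> AlcoholUse
  P3: BloodPressure <- Cholesterol <- Smoking -> AlcoholUse
  P4: BloodPressure <- Cholesterol -> AlcoholUse
Condition 1 (no descendant of BloodPressure in the set): holds — descendants of BloodPressure are {AlcoholUse}; none are in {Cholesterol}.
Condition 2 (every backdoor path blocked by {Cholesterol}):
  P1: blocked at chain node Cholesterol ∈ conditioning set.
  P2: open — no interior node is in the conditioning set.
  P3: blocked at chain node Cholesterol ∈ conditioning set.
  P4: blocked at fork node Cholesterol ∈ conditioning set.
{Cholesterol} does not satisfy the backdoor criterion.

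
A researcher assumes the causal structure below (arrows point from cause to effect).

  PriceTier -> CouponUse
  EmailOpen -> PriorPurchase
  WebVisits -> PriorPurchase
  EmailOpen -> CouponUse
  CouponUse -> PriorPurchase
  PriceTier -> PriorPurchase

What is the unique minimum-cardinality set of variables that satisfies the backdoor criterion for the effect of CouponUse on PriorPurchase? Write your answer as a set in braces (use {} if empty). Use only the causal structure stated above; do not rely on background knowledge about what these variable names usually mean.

Variables eligible for adjustment (non-descendants of CouponUse, excluding CouponUse and PriorPurchase): {EmailOpen, PriceTier, WebVisits}.
Backdoor paths from CouponUse to PriorPurchase:
  P1: CouponUse <- PriceTier -> PriorPurchase
  P2: CouponUse <- EmailOpen -> PriorPurchase
The empty set is not sufficient: P1 (CouponUse <- PriceTier -> PriorPurchase) has no collider blocking it and no conditioned non-collider, so it is open.
Try {EmailOpen, PriceTier}:
  P1: blocked at fork node PriceTier ∈ conditioning set.
  P2: blocked at fork node EmailOpen ∈ conditioning set.
{EmailOpen, PriceTier} contains no descendant of CouponUse and blocks every backdoor path.
Every element of {EmailOpen, PriceTier} is needed (dropping EmailOpen leaves P2 open; dropping PriceTier leaves P1 open), so no proper subset is valid.
Among all size-2 subsets of the eligible variables, only {EmailOpen, PriceTier} blocks every backdoor path, so it is the unique smallest valid adjustment set.

{EmailOpen, PriceTier}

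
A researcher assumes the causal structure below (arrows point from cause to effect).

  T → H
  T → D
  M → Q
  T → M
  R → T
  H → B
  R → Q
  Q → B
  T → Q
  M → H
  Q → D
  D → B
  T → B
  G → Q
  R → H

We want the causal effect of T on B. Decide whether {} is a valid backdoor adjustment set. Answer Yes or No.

Backdoor paths from T to B (paths whose first edge points into T):
  P1: T <- R -> Q <- M -> H -> B
  P2: T <- R -> Q -> D -> B
  P3: T <- R -> Q -> B
  P4: T <- R -> H <- M -> Q -> D -> B
  P5: T <- R -> H <- M -> Q -> B
  P6: T <- R -> H -> B
Condition 1 (no descendant of T in the set): holds — descendants of T are {B, D, H, M, Q}; none are in {}.
Condition 2 (every backdoor path blocked by {}):
  P1: blocked at collider Q (neither it nor any descendant is in the conditioning set).
  P2: open — no interior node is in the conditioning set.
  P3: open — no interior node is in the conditioning set.
  P4: blocked at collider H (neither it nor any descendant is in the conditioning set).
  P5: blocked at collider H (neither it nor any descendant is in the conditioning set).
  P6: open — no interior node is in the conditioning set.
{} does not satisfy the backdoor criterion.

No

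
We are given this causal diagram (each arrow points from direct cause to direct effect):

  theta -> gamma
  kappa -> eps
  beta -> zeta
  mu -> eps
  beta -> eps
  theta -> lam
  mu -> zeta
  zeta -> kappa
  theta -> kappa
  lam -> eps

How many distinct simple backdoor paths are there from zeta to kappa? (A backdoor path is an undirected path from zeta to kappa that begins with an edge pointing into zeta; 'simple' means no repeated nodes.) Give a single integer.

4

A backdoor path from zeta to kappa is any simple undirected path whose first edge points into zeta (i.e. leaves zeta via a parent).
Parents of zeta: {beta, mu}.
Enumerating:
  P1: zeta <- mu -> eps <- lam <- theta -> kappa
  P2: zeta <- mu -> eps <- kappa
  P3: zeta <- beta -> eps <- lam <- theta -> kappa
  P4: zeta <- beta -> eps <- kappa
That exhausts the simple backdoor paths. Count: 4.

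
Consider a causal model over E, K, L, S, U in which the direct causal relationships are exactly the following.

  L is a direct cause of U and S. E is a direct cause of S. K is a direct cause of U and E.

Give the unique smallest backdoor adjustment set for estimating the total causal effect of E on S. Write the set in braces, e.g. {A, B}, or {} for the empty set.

{}

Variables eligible for adjustment (non-descendants of E, excluding E and S): {K, L, U}.
Backdoor paths from E to S:
  P1: E <- K -> U <- L -> S
Each backdoor path contains an unconditioned collider, so every path is already blocked with the empty conditioning set:
  P1: blocked at collider U (neither it nor any descendant is in the conditioning set).
The empty set is therefore the unique smallest valid set.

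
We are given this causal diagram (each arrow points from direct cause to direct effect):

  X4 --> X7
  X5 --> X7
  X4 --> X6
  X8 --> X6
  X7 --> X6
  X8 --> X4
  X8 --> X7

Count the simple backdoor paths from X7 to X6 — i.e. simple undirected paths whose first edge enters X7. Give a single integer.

4

A backdoor path from X7 to X6 is any simple undirected path whose first edge points into X7 (i.e. leaves X7 via a parent).
Parents of X7: {X4, X5, X8}.
Enumerating:
  P1: X7 <- X8 -> X4 -> X6
  P2: X7 <- X8 -> X6
  P3: X7 <- X4 <- X8 -> X6
  P4: X7 <- X4 -> X6
That exhausts the simple backdoor paths. Count: 4.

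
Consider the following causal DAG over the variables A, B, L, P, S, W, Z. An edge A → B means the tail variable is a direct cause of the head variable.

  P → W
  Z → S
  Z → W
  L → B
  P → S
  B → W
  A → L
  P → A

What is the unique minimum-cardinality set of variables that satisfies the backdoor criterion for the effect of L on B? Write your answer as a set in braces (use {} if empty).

Variables eligible for adjustment (non-descendants of L, excluding L and B): {A, P, S, Z}.
Backdoor paths from L to B:
  P1: L <- A <- P -> S <- Z -> W <- B
  P2: L <- A <- P -> W <- B
Each backdoor path contains an unconditioned collider, so every path is already blocked with the empty conditioning set:
  P1: blocked at collider S (neither it nor any descendant is in the conditioning set).
  P2: blocked at collider W (neither it nor any descendant is in the conditioning set).
The empty set is therefore the unique smallest valid set.

{}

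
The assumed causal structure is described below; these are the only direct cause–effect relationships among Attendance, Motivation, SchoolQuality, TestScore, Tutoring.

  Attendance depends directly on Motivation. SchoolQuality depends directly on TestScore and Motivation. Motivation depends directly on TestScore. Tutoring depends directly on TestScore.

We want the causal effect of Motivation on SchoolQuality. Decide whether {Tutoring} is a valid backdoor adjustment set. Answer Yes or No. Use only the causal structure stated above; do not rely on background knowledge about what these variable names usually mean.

Backdoor paths from Motivation to SchoolQuality (paths whose first edge points into Motivation):
  P1: Motivation <- TestScore -> SchoolQuality
Condition 1 (no descendant of Motivation in the set): holds — descendants of Motivation are {Attendance, SchoolQuality}; none are in {Tutoring}.
Condition 2 (every backdoor path blocked by {Tutoring}):
  P1: open — no interior node is in the conditioning set.
{Tutoring} does not satisfy the backdoor criterion.

No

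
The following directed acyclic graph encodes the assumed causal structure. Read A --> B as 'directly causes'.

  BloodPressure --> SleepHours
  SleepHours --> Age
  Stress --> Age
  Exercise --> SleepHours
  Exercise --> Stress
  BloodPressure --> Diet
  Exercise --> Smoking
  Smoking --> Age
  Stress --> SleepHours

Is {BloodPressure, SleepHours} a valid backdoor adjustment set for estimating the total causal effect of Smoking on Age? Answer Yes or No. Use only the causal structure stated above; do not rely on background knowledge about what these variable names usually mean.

No

Backdoor paths from Smoking to Age (paths whose first edge points into Smoking):
  P1: Smoking <- Exercise -> Stress -> SleepHours -> Age
  P2: Smoking <- Exercise -> Stress -> Age
  P3: Smoking <- Exercise -> SleepHours <- Stress -> Age
  P4: Smoking <- Exercise -> SleepHours -> Age
Condition 1 (no descendant of Smoking in the set): holds — descendants of Smoking are {Age}; none are in {BloodPressure, SleepHours}.
Condition 2 (every backdoor path blocked by {BloodPressure, SleepHours}):
  P1: blocked at chain node SleepHours ∈ conditioning set.
  P2: open — no interior node is in the conditioning set.
  P3: open — collider(s) SleepHours are conditioned on (or have a conditioned descendant) and no non-collider on the path is in the set.
  P4: blocked at chain node SleepHours ∈ conditioning set.
{BloodPressure, SleepHours} does not satisfy the backdoor criterion.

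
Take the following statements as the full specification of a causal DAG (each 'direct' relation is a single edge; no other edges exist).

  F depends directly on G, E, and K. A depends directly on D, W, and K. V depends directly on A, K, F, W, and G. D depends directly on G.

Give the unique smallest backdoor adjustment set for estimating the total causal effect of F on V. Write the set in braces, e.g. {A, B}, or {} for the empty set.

{G, K}

Variables eligible for adjustment (non-descendants of F, excluding F and V): {A, D, E, G, K, W}.
Backdoor paths from F to V:
  P1: F <- K -> A <- W -> V
  P2: F <- K -> A <- D <- G -> V
  P3: F <- K -> A -> V
  P4: F <- K -> V
  P5: F <- G -> D -> A <- K -> V
  P6: F <- G -> D -> A <- W -> V
  P7: F <- G -> D -> A -> V
  P8: F <- G -> V
The empty set is not sufficient: P3 (F <- K -> A -> V) has no collider blocking it and no conditioned non-collider, so it is open.
Try {G, K}:
  P1: blocked at fork node K ∈ conditioning set.
  P2: blocked at fork node K ∈ conditioning set.
  P3: blocked at fork node K ∈ conditioning set.
  P4: blocked at fork node K ∈ conditioning set.
  P5: blocked at fork node G ∈ conditioning set.
  P6: blocked at fork node G ∈ conditioning set.
  P7: blocked at fork node G ∈ conditioning set.
  P8: blocked at fork node G ∈ conditioning set.
{G, K} contains no descendant of F and blocks every backdoor path.
Every element of {G, K} is needed (dropping G leaves P7 open; dropping K leaves P3 open), so no proper subset is valid.
Among all size-2 subsets of the eligible variables, only {G, K} blocks every backdoor path, so it is the unique smallest valid adjustment set.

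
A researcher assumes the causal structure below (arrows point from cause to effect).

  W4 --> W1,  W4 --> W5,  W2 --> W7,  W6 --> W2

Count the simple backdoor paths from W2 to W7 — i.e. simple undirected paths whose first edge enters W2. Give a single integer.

0

A backdoor path from W2 to W7 is any simple undirected path whose first edge points into W2 (i.e. leaves W2 via a parent).
Parents of W2: {W6}.
No simple path from any parent of W2 reaches W7 without revisiting W2, so there are no backdoor paths.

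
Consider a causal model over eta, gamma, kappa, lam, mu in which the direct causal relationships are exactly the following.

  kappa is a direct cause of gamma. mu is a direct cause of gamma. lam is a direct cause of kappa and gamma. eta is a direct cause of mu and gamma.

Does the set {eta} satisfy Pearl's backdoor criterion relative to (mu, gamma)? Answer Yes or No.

Backdoor paths from mu to gamma (paths whose first edge points into mu):
  P1: mu <- eta -> gamma
Condition 1 (no descendant of mu in the set): holds — descendants of mu are {gamma}; none are in {eta}.
Condition 2 (every backdoor path blocked by {eta}):
  P1: blocked at fork node eta ∈ conditioning set.
{eta} satisfies the backdoor criterion.

Yes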